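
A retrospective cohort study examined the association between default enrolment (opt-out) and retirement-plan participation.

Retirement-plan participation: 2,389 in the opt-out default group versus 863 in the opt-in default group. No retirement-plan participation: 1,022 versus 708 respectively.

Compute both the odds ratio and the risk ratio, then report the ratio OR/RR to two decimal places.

1.50

From the description: a = 2389, b = 1022, c = 863, d = 708.
OR = (2389·708)/(1022·863) = 1691412/881986 = 1.91773
Risk in exposed = 2389/3411 = 0.70038; risk in unexposed = 863/1571 = 0.54933; RR = 1.27497
OR/RR = 1.91773 / 1.27497 = 1.50414
The outcome is not rare, so the OR lies further from 1 than the RR.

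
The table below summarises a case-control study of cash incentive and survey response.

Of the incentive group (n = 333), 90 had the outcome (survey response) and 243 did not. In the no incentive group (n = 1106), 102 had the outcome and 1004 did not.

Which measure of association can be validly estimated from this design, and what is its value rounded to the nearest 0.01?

3.65

From the description: a = 90, b = 243, c = 102, d = 1004.
This is a case-control study: participants were sampled on outcome status, so risks in the source population cannot be estimated directly — relative risk is not valid here. The odds ratio is the appropriate measure.
OR = (a·d)/(b·c) = (90 × 1004) / (243 × 102) = 90360 / 24786 = 3.64561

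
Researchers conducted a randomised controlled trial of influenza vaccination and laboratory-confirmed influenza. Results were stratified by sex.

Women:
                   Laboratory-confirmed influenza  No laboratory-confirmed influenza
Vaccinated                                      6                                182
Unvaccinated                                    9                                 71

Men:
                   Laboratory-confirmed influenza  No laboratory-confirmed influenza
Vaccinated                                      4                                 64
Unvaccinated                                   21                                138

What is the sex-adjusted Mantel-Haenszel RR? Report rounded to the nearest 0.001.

RR_MH = Σ(aᵢ·n₀ᵢ/nᵢ) / Σ(cᵢ·n₁ᵢ/nᵢ), with n₁ᵢ = aᵢ+bᵢ (exposed), n₀ᵢ = cᵢ+dᵢ (unexposed), nᵢ = n₁ᵢ+n₀ᵢ.
Stratum 1 (Women): n₁ = 188, n₀ = 80, n = 268; a·n₀/n = 6·80/268 = 1.7910; c·n₁/n = 9·188/268 = 6.3134
Stratum 2 (Men): n₁ = 68, n₀ = 159, n = 227; a·n₀/n = 4·159/227 = 2.8018; c·n₁/n = 21·68/227 = 6.2907
RR_MH = (1.7910 + 2.8018) / (6.3134 + 6.2907) = 4.5928 / 12.6042 = 0.36439

0.364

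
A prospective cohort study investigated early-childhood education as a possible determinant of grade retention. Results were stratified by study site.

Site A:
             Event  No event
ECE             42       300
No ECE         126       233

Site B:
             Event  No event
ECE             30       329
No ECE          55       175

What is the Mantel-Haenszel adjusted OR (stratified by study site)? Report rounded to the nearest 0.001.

0.270

OR_MH = Σ(aᵢdᵢ/nᵢ) / Σ(bᵢcᵢ/nᵢ), where nᵢ is the stratum total.
Stratum 1 (Site A): n = 701; a·d/n = 42·233/701 = 13.9601; b·c/n = 300·126/701 = 53.9230
Stratum 2 (Site B): n = 589; a·d/n = 30·175/589 = 8.9134; b·c/n = 329·55/589 = 30.7216
OR_MH = (13.9601 + 8.9134) / (53.9230 + 30.7216) = 22.8735 / 84.6445 = 0.27023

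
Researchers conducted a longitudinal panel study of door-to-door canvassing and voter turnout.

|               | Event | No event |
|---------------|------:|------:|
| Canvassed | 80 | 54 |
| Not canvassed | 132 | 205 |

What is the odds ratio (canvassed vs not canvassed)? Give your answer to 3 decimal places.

2.301

Cells: a = 80, b = 54, c = 132, d = 205.
OR = (a·d)/(b·c) = (80 × 205) / (54 × 132) = 16400 / 7128 = 2.30079
The odds of voter turnout are about 2.30 times as high in the canvassed group.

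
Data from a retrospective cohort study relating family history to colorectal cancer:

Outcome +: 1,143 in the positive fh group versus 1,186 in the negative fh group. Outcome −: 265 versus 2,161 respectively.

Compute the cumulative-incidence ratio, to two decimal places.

2.29

From the description: a = 1143, b = 265, c = 1186, d = 2161.
Risk in exposed = 1143/1408 = 0.81179; risk in unexposed = 1186/3347 = 0.35435.
RR = 0.81179 / 0.35435 = 2.29094
The risk among the exposed is 2.29 times that among the unexposed.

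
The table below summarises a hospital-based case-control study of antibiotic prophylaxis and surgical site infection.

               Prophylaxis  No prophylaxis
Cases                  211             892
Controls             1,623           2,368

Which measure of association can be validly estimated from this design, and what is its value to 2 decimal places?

0.35

Reading the table with exposure as columns: a = 211 (Prophylaxis, case), b = 1623 (Prophylaxis, non-case), c = 892 (No prophylaxis, case), d = 2368.
This is a hospital-based case-control study: participants were sampled on outcome status, so risks in the source population cannot be estimated directly — relative risk is not valid here. The odds ratio is the appropriate measure.
OR = (a·d)/(b·c) = (211 × 2368) / (1623 × 892) = 499648 / 1447716 = 0.34513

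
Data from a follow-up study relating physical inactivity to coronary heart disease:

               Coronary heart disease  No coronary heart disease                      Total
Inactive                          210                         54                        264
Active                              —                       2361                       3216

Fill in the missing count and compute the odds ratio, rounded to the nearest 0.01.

10.74

The missing cell is in the unexposed row: 3216 − 2361 = 855.
So a = 210, b = 54, c = 855, d = 2361.
OR = (a·d)/(b·c) = (210 × 2361) / (54 × 855) = 495810 / 46170 = 10.73879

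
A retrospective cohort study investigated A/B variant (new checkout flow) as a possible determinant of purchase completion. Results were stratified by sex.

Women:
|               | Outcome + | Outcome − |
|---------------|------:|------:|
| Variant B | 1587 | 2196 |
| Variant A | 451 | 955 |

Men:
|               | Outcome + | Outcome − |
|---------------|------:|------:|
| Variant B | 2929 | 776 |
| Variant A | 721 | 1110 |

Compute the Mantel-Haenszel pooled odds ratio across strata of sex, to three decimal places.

OR_MH = Σ(aᵢdᵢ/nᵢ) / Σ(bᵢcᵢ/nᵢ), where nᵢ is the stratum total.
Stratum 1 (Women): n = 5189; a·d/n = 1587·955/5189 = 292.0765; b·c/n = 2196·451/5189 = 190.8645
Stratum 2 (Men): n = 5536; a·d/n = 2929·1110/5536 = 587.2814; b·c/n = 776·721/5536 = 101.0650
OR_MH = (292.0765 + 587.2814) / (190.8645 + 101.0650) = 879.3579 / 291.9296 = 3.01223

3.012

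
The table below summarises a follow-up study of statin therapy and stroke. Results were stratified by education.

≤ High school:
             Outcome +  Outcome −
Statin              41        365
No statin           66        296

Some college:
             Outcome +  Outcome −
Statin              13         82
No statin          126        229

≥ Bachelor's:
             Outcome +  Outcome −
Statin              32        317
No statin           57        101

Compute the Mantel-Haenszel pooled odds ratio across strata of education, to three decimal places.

OR_MH = Σ(aᵢdᵢ/nᵢ) / Σ(bᵢcᵢ/nᵢ), where nᵢ is the stratum total.
Stratum 1 (≤ High school): n = 768; a·d/n = 41·296/768 = 15.8021; b·c/n = 365·66/768 = 31.3672
Stratum 2 (Some college): n = 450; a·d/n = 13·229/450 = 6.6156; b·c/n = 82·126/450 = 22.9600
Stratum 3 (≥ Bachelor's): n = 507; a·d/n = 32·101/507 = 6.3748; b·c/n = 317·57/507 = 35.6391
OR_MH = (15.8021 + 6.6156 + 6.3748) / (31.3672 + 22.9600 + 35.6391) = 28.7924 / 89.9662 = 0.32004

0.320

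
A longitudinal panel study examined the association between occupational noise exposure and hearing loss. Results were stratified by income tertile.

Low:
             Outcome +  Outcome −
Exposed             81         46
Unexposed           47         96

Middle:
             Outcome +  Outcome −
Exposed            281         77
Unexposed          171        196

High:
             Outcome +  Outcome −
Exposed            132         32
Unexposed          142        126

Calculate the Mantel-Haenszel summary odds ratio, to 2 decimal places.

3.91

OR_MH = Σ(aᵢdᵢ/nᵢ) / Σ(bᵢcᵢ/nᵢ), where nᵢ is the stratum total.
Stratum 1 (Low): n = 270; a·d/n = 81·96/270 = 28.8000; b·c/n = 46·47/270 = 8.0074
Stratum 2 (Middle): n = 725; a·d/n = 281·196/725 = 75.9669; b·c/n = 77·171/725 = 18.1614
Stratum 3 (High): n = 432; a·d/n = 132·126/432 = 38.5000; b·c/n = 32·142/432 = 10.5185
OR_MH = (28.8000 + 75.9669 + 38.5000) / (8.0074 + 18.1614 + 10.5185) = 143.2669 / 36.6873 = 3.90508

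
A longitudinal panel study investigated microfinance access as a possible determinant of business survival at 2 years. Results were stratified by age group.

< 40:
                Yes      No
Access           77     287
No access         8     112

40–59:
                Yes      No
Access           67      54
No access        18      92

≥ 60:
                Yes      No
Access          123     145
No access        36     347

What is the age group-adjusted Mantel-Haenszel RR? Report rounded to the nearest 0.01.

4.08

RR_MH = Σ(aᵢ·n₀ᵢ/nᵢ) / Σ(cᵢ·n₁ᵢ/nᵢ), with n₁ᵢ = aᵢ+bᵢ (exposed), n₀ᵢ = cᵢ+dᵢ (unexposed), nᵢ = n₁ᵢ+n₀ᵢ.
Stratum 1 (< 40): n₁ = 364, n₀ = 120, n = 484; a·n₀/n = 77·120/484 = 19.0909; c·n₁/n = 8·364/484 = 6.0165
Stratum 2 (40–59): n₁ = 121, n₀ = 110, n = 231; a·n₀/n = 67·110/231 = 31.9048; c·n₁/n = 18·121/231 = 9.4286
Stratum 3 (≥ 60): n₁ = 268, n₀ = 383, n = 651; a·n₀/n = 123·383/651 = 72.3641; c·n₁/n = 36·268/651 = 14.8203
RR_MH = (19.0909 + 31.9048 + 72.3641) / (6.0165 + 9.4286 + 14.8203) = 123.3597 / 30.2654 = 4.07594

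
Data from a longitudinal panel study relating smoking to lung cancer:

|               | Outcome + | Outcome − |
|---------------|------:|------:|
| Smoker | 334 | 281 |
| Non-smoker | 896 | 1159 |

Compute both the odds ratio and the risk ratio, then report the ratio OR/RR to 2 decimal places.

1.23

Cells: a = 334, b = 281, c = 896, d = 1159.
OR = (334·1159)/(281·896) = 387106/251776 = 1.53750
Risk in exposed = 334/615 = 0.54309; risk in unexposed = 896/2055 = 0.43601; RR = 1.24559
OR/RR = 1.53750 / 1.24559 = 1.23436
The outcome is not rare, so the OR lies further from 1 than the RR.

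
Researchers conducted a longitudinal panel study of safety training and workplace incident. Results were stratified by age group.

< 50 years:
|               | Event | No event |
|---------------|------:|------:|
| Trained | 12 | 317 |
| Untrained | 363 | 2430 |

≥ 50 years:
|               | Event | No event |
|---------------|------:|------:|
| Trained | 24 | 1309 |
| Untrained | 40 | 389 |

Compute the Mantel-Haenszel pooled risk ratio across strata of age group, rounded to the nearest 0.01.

RR_MH = Σ(aᵢ·n₀ᵢ/nᵢ) / Σ(cᵢ·n₁ᵢ/nᵢ), with n₁ᵢ = aᵢ+bᵢ (exposed), n₀ᵢ = cᵢ+dᵢ (unexposed), nᵢ = n₁ᵢ+n₀ᵢ.
Stratum 1 (< 50 years): n₁ = 329, n₀ = 2793, n = 3122; a·n₀/n = 12·2793/3122 = 10.7354; c·n₁/n = 363·329/3122 = 38.2534
Stratum 2 (≥ 50 years): n₁ = 1333, n₀ = 429, n = 1762; a·n₀/n = 24·429/1762 = 5.8434; c·n₁/n = 40·1333/1762 = 30.2611
RR_MH = (10.7354 + 5.8434) / (38.2534 + 30.2611) = 16.5788 / 68.5144 = 0.24198

0.24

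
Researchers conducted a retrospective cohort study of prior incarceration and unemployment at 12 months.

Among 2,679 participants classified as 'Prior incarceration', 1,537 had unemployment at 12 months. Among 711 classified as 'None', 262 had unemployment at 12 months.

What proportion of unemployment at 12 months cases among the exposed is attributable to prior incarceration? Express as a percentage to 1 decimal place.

35.8

From the description: a = 1537, b = 1142, c = 262, d = 449.
Risk in exposed = 1537/2679 = 0.57372; risk in unexposed = 262/711 = 0.36850.
RR = 0.57372/0.36850 = 1.55693
AR% = (RR − 1)/RR × 100 = (1.55693 − 1)/1.55693 × 100 = 35.7711%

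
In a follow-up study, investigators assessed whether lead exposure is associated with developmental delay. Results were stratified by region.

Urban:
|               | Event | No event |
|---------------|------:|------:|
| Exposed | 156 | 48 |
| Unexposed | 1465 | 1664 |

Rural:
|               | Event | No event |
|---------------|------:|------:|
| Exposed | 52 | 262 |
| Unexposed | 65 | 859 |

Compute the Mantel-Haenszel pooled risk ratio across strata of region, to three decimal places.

RR_MH = Σ(aᵢ·n₀ᵢ/nᵢ) / Σ(cᵢ·n₁ᵢ/nᵢ), with n₁ᵢ = aᵢ+bᵢ (exposed), n₀ᵢ = cᵢ+dᵢ (unexposed), nᵢ = n₁ᵢ+n₀ᵢ.
Stratum 1 (Urban): n₁ = 204, n₀ = 3129, n = 3333; a·n₀/n = 156·3129/3333 = 146.4518; c·n₁/n = 1465·204/3333 = 89.6670
Stratum 2 (Rural): n₁ = 314, n₀ = 924, n = 1238; a·n₀/n = 52·924/1238 = 38.8110; c·n₁/n = 65·314/1238 = 16.4863
RR_MH = (146.4518 + 38.8110) / (89.6670 + 16.4863) = 185.2628 / 106.1532 = 1.74524

1.745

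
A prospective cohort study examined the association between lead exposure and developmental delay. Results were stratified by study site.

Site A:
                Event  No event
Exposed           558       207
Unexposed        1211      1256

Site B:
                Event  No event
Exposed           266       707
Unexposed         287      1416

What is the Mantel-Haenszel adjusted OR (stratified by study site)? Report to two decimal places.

2.33

OR_MH = Σ(aᵢdᵢ/nᵢ) / Σ(bᵢcᵢ/nᵢ), where nᵢ is the stratum total.
Stratum 1 (Site A): n = 3232; a·d/n = 558·1256/3232 = 216.8465; b·c/n = 207·1211/3232 = 77.5610
Stratum 2 (Site B): n = 2676; a·d/n = 266·1416/2676 = 140.7534; b·c/n = 707·287/2676 = 75.8255
OR_MH = (216.8465 + 140.7534) / (77.5610 + 75.8255) = 357.5999 / 153.3864 = 2.33137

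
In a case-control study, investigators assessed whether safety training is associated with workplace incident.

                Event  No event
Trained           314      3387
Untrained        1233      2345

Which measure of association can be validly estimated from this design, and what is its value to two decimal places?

Cells: a = 314, b = 3387, c = 1233, d = 2345.
This is a case-control study: participants were sampled on outcome status, so risks in the source population cannot be estimated directly — relative risk is not valid here. The odds ratio is the appropriate measure.
OR = (a·d)/(b·c) = (314 × 2345) / (3387 × 1233) = 736330 / 4176171 = 0.17632

0.18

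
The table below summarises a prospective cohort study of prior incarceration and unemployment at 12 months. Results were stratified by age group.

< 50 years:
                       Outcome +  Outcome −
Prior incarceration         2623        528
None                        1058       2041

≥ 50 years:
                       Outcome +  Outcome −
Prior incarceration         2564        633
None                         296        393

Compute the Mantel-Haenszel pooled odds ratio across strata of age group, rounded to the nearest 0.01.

8.11

OR_MH = Σ(aᵢdᵢ/nᵢ) / Σ(bᵢcᵢ/nᵢ), where nᵢ is the stratum total.
Stratum 1 (< 50 years): n = 6250; a·d/n = 2623·2041/6250 = 856.5669; b·c/n = 528·1058/6250 = 89.3798
Stratum 2 (≥ 50 years): n = 3886; a·d/n = 2564·393/3886 = 259.3031; b·c/n = 633·296/3886 = 48.2162
OR_MH = (856.5669 + 259.3031) / (89.3798 + 48.2162) = 1115.8700 / 137.5960 = 8.10976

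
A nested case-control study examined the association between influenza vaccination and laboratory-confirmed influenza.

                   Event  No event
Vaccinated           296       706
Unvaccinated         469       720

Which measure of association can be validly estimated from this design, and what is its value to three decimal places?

Cells: a = 296, b = 706, c = 469, d = 720.
This is a nested case-control study: participants were sampled on outcome status, so risks in the source population cannot be estimated directly — relative risk is not valid here. The odds ratio is the appropriate measure.
OR = (a·d)/(b·c) = (296 × 720) / (706 × 469) = 213120 / 331114 = 0.64365

0.644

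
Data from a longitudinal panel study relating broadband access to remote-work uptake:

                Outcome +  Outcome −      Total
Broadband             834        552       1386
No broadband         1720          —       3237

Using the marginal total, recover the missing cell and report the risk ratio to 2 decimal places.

1.13

The missing cell is in the unexposed row: 3237 − 1720 = 1517.
So a = 834, b = 552, c = 1720, d = 1517.
RR = [a/(a+b)] / [c/(c+d)] = (834/1386) / (1720/3237) = 0.60173/0.53136 = 1.13244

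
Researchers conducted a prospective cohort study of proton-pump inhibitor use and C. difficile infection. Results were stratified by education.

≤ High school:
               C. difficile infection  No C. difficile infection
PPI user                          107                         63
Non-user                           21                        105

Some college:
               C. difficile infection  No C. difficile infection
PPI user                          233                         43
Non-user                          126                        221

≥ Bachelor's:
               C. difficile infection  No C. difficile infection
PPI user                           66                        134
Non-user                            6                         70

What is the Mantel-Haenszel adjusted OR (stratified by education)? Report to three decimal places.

8.542

OR_MH = Σ(aᵢdᵢ/nᵢ) / Σ(bᵢcᵢ/nᵢ), where nᵢ is the stratum total.
Stratum 1 (≤ High school): n = 296; a·d/n = 107·105/296 = 37.9561; b·c/n = 63·21/296 = 4.4696
Stratum 2 (Some college): n = 623; a·d/n = 233·221/623 = 82.6533; b·c/n = 43·126/623 = 8.6966
Stratum 3 (≥ Bachelor's): n = 276; a·d/n = 66·70/276 = 16.7391; b·c/n = 134·6/276 = 2.9130
OR_MH = (37.9561 + 82.6533 + 16.7391) / (4.4696 + 8.6966 + 2.9130) = 137.3485 / 16.0793 = 8.54196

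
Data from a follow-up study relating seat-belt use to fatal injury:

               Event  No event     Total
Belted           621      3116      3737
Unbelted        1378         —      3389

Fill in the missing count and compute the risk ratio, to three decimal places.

The missing cell is in the unexposed row: 3389 − 1378 = 2011.
So a = 621, b = 3116, c = 1378, d = 2011.
RR = [a/(a+b)] / [c/(c+d)] = (621/3737) / (1378/3389) = 0.16618/0.40661 = 0.40869

0.409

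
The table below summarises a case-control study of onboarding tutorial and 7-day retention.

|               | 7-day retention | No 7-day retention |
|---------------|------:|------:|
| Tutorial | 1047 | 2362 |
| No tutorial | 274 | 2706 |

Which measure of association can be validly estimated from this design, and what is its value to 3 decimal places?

Cells: a = 1047, b = 2362, c = 274, d = 2706.
This is a case-control study: participants were sampled on outcome status, so risks in the source population cannot be estimated directly — relative risk is not valid here. The odds ratio is the appropriate measure.
OR = (a·d)/(b·c) = (1047 × 2706) / (2362 × 274) = 2833182 / 647188 = 4.37768

4.378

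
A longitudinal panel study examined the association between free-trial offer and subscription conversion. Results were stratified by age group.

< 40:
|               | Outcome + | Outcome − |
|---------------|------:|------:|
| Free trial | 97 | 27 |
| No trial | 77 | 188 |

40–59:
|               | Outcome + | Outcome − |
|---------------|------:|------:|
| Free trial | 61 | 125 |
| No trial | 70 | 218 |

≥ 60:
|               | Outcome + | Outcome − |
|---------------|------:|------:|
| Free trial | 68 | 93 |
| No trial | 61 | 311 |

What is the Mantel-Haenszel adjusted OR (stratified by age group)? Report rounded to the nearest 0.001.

3.327

OR_MH = Σ(aᵢdᵢ/nᵢ) / Σ(bᵢcᵢ/nᵢ), where nᵢ is the stratum total.
Stratum 1 (< 40): n = 389; a·d/n = 97·188/389 = 46.8792; b·c/n = 27·77/389 = 5.3445
Stratum 2 (40–59): n = 474; a·d/n = 61·218/474 = 28.0549; b·c/n = 125·70/474 = 18.4599
Stratum 3 (≥ 60): n = 533; a·d/n = 68·311/533 = 39.6773; b·c/n = 93·61/533 = 10.6435
OR_MH = (46.8792 + 28.0549 + 39.6773) / (5.3445 + 18.4599 + 10.6435) = 114.6113 / 34.4479 = 3.32709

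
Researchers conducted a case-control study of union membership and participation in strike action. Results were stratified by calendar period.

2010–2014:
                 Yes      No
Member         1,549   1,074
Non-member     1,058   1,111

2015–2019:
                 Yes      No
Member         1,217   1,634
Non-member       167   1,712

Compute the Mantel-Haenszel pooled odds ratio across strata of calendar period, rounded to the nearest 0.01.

2.71

OR_MH = Σ(aᵢdᵢ/nᵢ) / Σ(bᵢcᵢ/nᵢ), where nᵢ is the stratum total.
Stratum 1 (2010–2014): n = 4792; a·d/n = 1549·1111/4792 = 359.1275; b·c/n = 1074·1058/4792 = 237.1227
Stratum 2 (2015–2019): n = 4730; a·d/n = 1217·1712/4730 = 440.4871; b·c/n = 1634·167/4730 = 57.6909
OR_MH = (359.1275 + 440.4871) / (237.1227 + 57.6909) = 799.6146 / 294.8136 = 2.71227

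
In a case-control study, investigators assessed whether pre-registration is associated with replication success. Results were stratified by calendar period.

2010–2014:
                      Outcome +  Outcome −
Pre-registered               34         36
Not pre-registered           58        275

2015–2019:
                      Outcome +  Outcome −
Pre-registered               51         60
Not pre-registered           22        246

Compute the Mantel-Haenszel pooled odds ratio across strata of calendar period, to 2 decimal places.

6.50

OR_MH = Σ(aᵢdᵢ/nᵢ) / Σ(bᵢcᵢ/nᵢ), where nᵢ is the stratum total.
Stratum 1 (2010–2014): n = 403; a·d/n = 34·275/403 = 23.2010; b·c/n = 36·58/403 = 5.1811
Stratum 2 (2015–2019): n = 379; a·d/n = 51·246/379 = 33.1029; b·c/n = 60·22/379 = 3.4828
OR_MH = (23.2010 + 33.1029) / (5.1811 + 3.4828) = 56.3039 / 8.6640 = 6.49861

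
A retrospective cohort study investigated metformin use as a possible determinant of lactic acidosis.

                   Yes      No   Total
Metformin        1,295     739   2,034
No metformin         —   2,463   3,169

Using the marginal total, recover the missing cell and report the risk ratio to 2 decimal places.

The missing cell is in the unexposed row: 3169 − 2463 = 706.
So a = 1295, b = 739, c = 706, d = 2463.
RR = [a/(a+b)] / [c/(c+d)] = (1295/2034) / (706/3169) = 0.63668/0.22278 = 2.85783

2.86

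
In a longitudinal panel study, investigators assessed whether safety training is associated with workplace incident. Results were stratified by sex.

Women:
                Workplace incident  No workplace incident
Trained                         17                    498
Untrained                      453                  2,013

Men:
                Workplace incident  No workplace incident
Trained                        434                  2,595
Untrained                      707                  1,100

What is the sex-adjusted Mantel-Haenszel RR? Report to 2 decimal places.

RR_MH = Σ(aᵢ·n₀ᵢ/nᵢ) / Σ(cᵢ·n₁ᵢ/nᵢ), with n₁ᵢ = aᵢ+bᵢ (exposed), n₀ᵢ = cᵢ+dᵢ (unexposed), nᵢ = n₁ᵢ+n₀ᵢ.
Stratum 1 (Women): n₁ = 515, n₀ = 2466, n = 2981; a·n₀/n = 17·2466/2981 = 14.0631; c·n₁/n = 453·515/2981 = 78.2607
Stratum 2 (Men): n₁ = 3029, n₀ = 1807, n = 4836; a·n₀/n = 434·1807/4836 = 162.1667; c·n₁/n = 707·3029/4836 = 442.8253
RR_MH = (14.0631 + 162.1667) / (78.2607 + 442.8253) = 176.2297 / 521.0859 = 0.33820

0.34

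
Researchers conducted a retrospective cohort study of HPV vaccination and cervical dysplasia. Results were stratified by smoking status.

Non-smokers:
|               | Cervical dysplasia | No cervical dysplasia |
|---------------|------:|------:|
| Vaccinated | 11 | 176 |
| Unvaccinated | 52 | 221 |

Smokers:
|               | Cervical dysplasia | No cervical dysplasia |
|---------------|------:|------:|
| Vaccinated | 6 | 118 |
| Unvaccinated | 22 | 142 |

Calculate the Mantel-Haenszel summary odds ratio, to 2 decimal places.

0.29

OR_MH = Σ(aᵢdᵢ/nᵢ) / Σ(bᵢcᵢ/nᵢ), where nᵢ is the stratum total.
Stratum 1 (Non-smokers): n = 460; a·d/n = 11·221/460 = 5.2848; b·c/n = 176·52/460 = 19.8957
Stratum 2 (Smokers): n = 288; a·d/n = 6·142/288 = 2.9583; b·c/n = 118·22/288 = 9.0139
OR_MH = (5.2848 + 2.9583) / (19.8957 + 9.0139) = 8.2431 / 28.9095 = 0.28513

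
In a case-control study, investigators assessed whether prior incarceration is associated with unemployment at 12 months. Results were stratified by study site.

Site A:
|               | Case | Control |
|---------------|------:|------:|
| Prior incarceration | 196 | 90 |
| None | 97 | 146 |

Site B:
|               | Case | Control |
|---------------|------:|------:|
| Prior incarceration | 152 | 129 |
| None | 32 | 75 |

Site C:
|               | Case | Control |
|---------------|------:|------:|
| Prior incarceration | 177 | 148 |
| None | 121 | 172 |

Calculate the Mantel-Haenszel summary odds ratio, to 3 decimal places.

OR_MH = Σ(aᵢdᵢ/nᵢ) / Σ(bᵢcᵢ/nᵢ), where nᵢ is the stratum total.
Stratum 1 (Site A): n = 529; a·d/n = 196·146/529 = 54.0945; b·c/n = 90·97/529 = 16.5028
Stratum 2 (Site B): n = 388; a·d/n = 152·75/388 = 29.3814; b·c/n = 129·32/388 = 10.6392
Stratum 3 (Site C): n = 618; a·d/n = 177·172/618 = 49.2621; b·c/n = 148·121/618 = 28.9773
OR_MH = (54.0945 + 29.3814 + 49.2621) / (16.5028 + 10.6392 + 28.9773) = 132.7381 / 56.1194 = 2.36528

2.365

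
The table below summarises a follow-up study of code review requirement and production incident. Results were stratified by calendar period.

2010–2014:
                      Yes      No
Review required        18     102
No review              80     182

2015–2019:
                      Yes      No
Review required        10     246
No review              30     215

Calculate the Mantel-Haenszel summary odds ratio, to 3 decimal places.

0.357

OR_MH = Σ(aᵢdᵢ/nᵢ) / Σ(bᵢcᵢ/nᵢ), where nᵢ is the stratum total.
Stratum 1 (2010–2014): n = 382; a·d/n = 18·182/382 = 8.5759; b·c/n = 102·80/382 = 21.3613
Stratum 2 (2015–2019): n = 501; a·d/n = 10·215/501 = 4.2914; b·c/n = 246·30/501 = 14.7305
OR_MH = (8.5759 + 4.2914) / (21.3613 + 14.7305) = 12.8673 / 36.0918 = 0.35652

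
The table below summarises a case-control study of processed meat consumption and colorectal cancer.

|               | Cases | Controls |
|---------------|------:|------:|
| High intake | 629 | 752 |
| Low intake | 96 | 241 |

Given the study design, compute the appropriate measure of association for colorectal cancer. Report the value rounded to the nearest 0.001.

2.100

Cells: a = 629, b = 752, c = 96, d = 241.
This is a case-control study: participants were sampled on outcome status, so risks in the source population cannot be estimated directly — relative risk is not valid here. The odds ratio is the appropriate measure.
OR = (a·d)/(b·c) = (629 × 241) / (752 × 96) = 151589 / 72192 = 2.09980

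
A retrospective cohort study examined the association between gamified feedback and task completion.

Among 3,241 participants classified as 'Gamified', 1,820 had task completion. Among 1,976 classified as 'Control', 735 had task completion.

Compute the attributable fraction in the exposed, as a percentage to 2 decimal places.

33.76

From the description: a = 1820, b = 1421, c = 735, d = 1241.
Risk in exposed = 1820/3241 = 0.56156; risk in unexposed = 735/1976 = 0.37196.
RR = 0.56156/0.37196 = 1.50970
AR% = (RR − 1)/RR × 100 = (1.50970 − 1)/1.50970 × 100 = 33.7619%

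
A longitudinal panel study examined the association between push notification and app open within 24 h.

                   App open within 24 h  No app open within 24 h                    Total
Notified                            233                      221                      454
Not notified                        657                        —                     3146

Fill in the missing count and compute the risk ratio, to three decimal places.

The missing cell is in the unexposed row: 3146 − 657 = 2489.
So a = 233, b = 221, c = 657, d = 2489.
RR = [a/(a+b)] / [c/(c+d)] = (233/454) / (657/3146) = 0.51322/0.20884 = 2.45750

2.457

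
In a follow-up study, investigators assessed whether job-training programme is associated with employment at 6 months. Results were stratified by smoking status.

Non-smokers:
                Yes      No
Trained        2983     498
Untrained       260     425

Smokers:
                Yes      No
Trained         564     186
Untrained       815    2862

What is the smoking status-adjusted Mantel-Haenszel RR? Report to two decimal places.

RR_MH = Σ(aᵢ·n₀ᵢ/nᵢ) / Σ(cᵢ·n₁ᵢ/nᵢ), with n₁ᵢ = aᵢ+bᵢ (exposed), n₀ᵢ = cᵢ+dᵢ (unexposed), nᵢ = n₁ᵢ+n₀ᵢ.
Stratum 1 (Non-smokers): n₁ = 3481, n₀ = 685, n = 4166; a·n₀/n = 2983·685/4166 = 490.4837; c·n₁/n = 260·3481/4166 = 217.2492
Stratum 2 (Smokers): n₁ = 750, n₀ = 3677, n = 4427; a·n₀/n = 564·3677/4427 = 468.4500; c·n₁/n = 815·750/4427 = 138.0732
RR_MH = (490.4837 + 468.4500) / (217.2492 + 138.0732) = 958.9336 / 355.3223 = 2.69877

2.70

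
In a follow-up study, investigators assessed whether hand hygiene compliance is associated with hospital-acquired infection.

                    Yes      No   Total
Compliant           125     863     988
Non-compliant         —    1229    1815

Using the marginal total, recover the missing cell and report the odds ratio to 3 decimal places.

The missing cell is in the unexposed row: 1815 − 1229 = 586.
So a = 125, b = 863, c = 586, d = 1229.
OR = (a·d)/(b·c) = (125 × 1229) / (863 × 586) = 153625 / 505718 = 0.30378

0.304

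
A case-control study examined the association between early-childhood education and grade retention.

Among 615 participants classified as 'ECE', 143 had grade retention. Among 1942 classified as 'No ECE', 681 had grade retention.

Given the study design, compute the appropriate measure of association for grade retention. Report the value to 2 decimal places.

From the description: a = 143, b = 472, c = 681, d = 1261.
This is a case-control study: participants were sampled on outcome status, so risks in the source population cannot be estimated directly — relative risk is not valid here. The odds ratio is the appropriate measure.
OR = (a·d)/(b·c) = (143 × 1261) / (472 × 681) = 180323 / 321432 = 0.56100

0.56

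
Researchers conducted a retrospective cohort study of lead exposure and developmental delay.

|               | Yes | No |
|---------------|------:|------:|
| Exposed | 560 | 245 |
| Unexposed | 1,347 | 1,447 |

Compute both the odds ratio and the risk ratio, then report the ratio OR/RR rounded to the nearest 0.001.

Cells: a = 560, b = 245, c = 1347, d = 1447.
OR = (560·1447)/(245·1347) = 810320/330015 = 2.45540
Risk in exposed = 560/805 = 0.69565; risk in unexposed = 1347/2794 = 0.48210; RR = 1.44295
OR/RR = 2.45540 / 1.44295 = 1.70166
The outcome is not rare, so the OR lies further from 1 than the RR.

1.702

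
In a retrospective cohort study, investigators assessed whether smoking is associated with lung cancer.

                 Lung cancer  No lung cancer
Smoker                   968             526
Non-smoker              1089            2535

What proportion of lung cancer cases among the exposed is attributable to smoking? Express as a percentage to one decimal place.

Cells: a = 968, b = 526, c = 1089, d = 2535.
Risk in exposed = 968/1494 = 0.64793; risk in unexposed = 1089/3624 = 0.30050.
RR = 0.64793/0.30050 = 2.15618
AR% = (RR − 1)/RR × 100 = (2.15618 − 1)/2.15618 × 100 = 53.6217%

53.6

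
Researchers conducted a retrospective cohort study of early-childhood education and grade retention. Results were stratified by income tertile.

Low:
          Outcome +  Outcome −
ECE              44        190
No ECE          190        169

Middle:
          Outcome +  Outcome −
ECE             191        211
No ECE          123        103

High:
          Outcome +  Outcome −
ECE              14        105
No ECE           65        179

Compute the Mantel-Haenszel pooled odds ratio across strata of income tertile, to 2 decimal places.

0.42

OR_MH = Σ(aᵢdᵢ/nᵢ) / Σ(bᵢcᵢ/nᵢ), where nᵢ is the stratum total.
Stratum 1 (Low): n = 593; a·d/n = 44·169/593 = 12.5396; b·c/n = 190·190/593 = 60.8769
Stratum 2 (Middle): n = 628; a·d/n = 191·103/628 = 31.3264; b·c/n = 211·123/628 = 41.3264
Stratum 3 (High): n = 363; a·d/n = 14·179/363 = 6.9036; b·c/n = 105·65/363 = 18.8017
OR_MH = (12.5396 + 31.3264 + 6.9036) / (60.8769 + 41.3264 + 18.8017) = 50.7696 / 121.0050 = 0.41957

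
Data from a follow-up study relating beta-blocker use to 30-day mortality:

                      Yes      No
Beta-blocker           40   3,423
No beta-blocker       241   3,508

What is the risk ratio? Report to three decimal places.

0.180

Cells: a = 40, b = 3423, c = 241, d = 3508.
Risk in exposed = 40/3463 = 0.01155; risk in unexposed = 241/3749 = 0.06428.
RR = 0.01155 / 0.06428 = 0.17968
The risk is 82% lower among the exposed than among the unexposed.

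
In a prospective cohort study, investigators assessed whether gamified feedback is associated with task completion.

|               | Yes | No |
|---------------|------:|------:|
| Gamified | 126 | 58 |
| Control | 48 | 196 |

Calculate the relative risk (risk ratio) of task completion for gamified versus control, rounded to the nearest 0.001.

Cells: a = 126, b = 58, c = 48, d = 196.
Risk in exposed = 126/184 = 0.68478; risk in unexposed = 48/244 = 0.19672.
RR = 0.68478 / 0.19672 = 3.48098
The risk among the exposed is 3.48 times that among the unexposed.

3.481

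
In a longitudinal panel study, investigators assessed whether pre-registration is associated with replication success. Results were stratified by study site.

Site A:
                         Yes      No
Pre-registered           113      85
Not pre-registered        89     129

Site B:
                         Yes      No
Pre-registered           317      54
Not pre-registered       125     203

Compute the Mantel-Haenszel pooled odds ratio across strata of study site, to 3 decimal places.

4.565

OR_MH = Σ(aᵢdᵢ/nᵢ) / Σ(bᵢcᵢ/nᵢ), where nᵢ is the stratum total.
Stratum 1 (Site A): n = 416; a·d/n = 113·129/416 = 35.0409; b·c/n = 85·89/416 = 18.1851
Stratum 2 (Site B): n = 699; a·d/n = 317·203/699 = 92.0615; b·c/n = 54·125/699 = 9.6567
OR_MH = (35.0409 + 92.0615) / (18.1851 + 9.6567) = 127.1024 / 27.8417 = 4.56517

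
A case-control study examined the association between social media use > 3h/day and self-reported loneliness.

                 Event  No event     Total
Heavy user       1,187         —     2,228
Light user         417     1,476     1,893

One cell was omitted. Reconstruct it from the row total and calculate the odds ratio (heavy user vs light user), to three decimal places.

The missing cell is in the exposed row: 2228 − 1187 = 1041.
So a = 1187, b = 1041, c = 417, d = 1476.
OR = (a·d)/(b·c) = (1187 × 1476) / (1041 × 417) = 1752012 / 434097 = 4.03599

4.036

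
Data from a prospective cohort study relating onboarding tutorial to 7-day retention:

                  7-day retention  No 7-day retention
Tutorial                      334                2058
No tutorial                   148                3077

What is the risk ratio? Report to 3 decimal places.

Cells: a = 334, b = 2058, c = 148, d = 3077.
Risk in exposed = 334/2392 = 0.13963; risk in unexposed = 148/3225 = 0.04589.
RR = 0.13963 / 0.04589 = 3.04266
The risk among the exposed is 3.04 times that among the unexposed.

3.043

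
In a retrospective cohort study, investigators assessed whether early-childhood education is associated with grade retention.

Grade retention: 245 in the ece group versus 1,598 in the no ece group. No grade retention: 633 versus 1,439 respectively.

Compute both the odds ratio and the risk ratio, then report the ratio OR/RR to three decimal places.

0.657

From the description: a = 245, b = 633, c = 1598, d = 1439.
OR = (245·1439)/(633·1598) = 352555/1011534 = 0.34853
Risk in exposed = 245/878 = 0.27904; risk in unexposed = 1598/3037 = 0.52618; RR = 0.53032
OR/RR = 0.34853 / 0.53032 = 0.65721
The outcome is not rare, so the OR lies further from 1 than the RR.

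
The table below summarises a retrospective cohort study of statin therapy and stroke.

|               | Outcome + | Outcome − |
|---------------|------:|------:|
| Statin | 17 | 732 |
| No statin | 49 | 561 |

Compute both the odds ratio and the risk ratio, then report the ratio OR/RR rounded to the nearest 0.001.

Cells: a = 17, b = 732, c = 49, d = 561.
OR = (17·561)/(732·49) = 9537/35868 = 0.26589
Risk in exposed = 17/749 = 0.02270; risk in unexposed = 49/610 = 0.08033; RR = 0.28255
OR/RR = 0.26589 / 0.28255 = 0.94103
The outcome is rare in both groups, so OR ≈ RR (ratio near 1).

0.941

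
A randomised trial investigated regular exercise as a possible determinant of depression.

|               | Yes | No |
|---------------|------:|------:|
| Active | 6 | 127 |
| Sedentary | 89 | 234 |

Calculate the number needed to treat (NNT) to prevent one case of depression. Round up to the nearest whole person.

5

Risk in treated group = 6/133 = 0.04511; risk in control = 89/323 = 0.27554.
Absolute risk reduction = 0.27554 − 0.04511 = 0.23043
NNT = 1 / ARR = 1 / 0.23043 = 4.340 → round up → 5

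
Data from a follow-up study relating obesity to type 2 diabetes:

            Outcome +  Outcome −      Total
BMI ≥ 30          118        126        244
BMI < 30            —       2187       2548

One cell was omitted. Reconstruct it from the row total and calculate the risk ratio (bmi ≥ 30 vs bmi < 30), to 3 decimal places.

3.413

The missing cell is in the unexposed row: 2548 − 2187 = 361.
So a = 118, b = 126, c = 361, d = 2187.
RR = [a/(a+b)] / [c/(c+d)] = (118/244) / (361/2548) = 0.48361/0.14168 = 3.41338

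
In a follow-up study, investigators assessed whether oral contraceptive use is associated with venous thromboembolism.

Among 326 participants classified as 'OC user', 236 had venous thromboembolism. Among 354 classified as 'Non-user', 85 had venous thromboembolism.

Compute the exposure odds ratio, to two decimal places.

From the description: a = 236, b = 90, c = 85, d = 269.
OR = (a·d)/(b·c) = (236 × 269) / (90 × 85) = 63484 / 7650 = 8.29856
The odds of venous thromboembolism are about 8.30 times as high in the oc user group.

8.30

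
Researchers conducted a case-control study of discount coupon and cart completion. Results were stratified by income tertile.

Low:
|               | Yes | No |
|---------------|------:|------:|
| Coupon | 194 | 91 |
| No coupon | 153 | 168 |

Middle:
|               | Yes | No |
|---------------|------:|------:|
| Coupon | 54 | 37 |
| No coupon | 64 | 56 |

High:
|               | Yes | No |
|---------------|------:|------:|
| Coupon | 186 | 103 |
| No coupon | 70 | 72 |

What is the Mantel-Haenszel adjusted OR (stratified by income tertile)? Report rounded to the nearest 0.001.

OR_MH = Σ(aᵢdᵢ/nᵢ) / Σ(bᵢcᵢ/nᵢ), where nᵢ is the stratum total.
Stratum 1 (Low): n = 606; a·d/n = 194·168/606 = 53.7822; b·c/n = 91·153/606 = 22.9752
Stratum 2 (Middle): n = 211; a·d/n = 54·56/211 = 14.3318; b·c/n = 37·64/211 = 11.2227
Stratum 3 (High): n = 431; a·d/n = 186·72/431 = 31.0719; b·c/n = 103·70/431 = 16.7285
OR_MH = (53.7822 + 14.3318 + 31.0719) / (22.9752 + 11.2227 + 16.7285) = 99.1859 / 50.9265 = 1.94763

1.948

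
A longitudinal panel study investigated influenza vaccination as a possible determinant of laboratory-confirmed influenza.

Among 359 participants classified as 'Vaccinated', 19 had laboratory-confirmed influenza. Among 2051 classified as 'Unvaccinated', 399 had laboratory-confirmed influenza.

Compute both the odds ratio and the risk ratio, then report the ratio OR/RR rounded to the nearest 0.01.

0.85

From the description: a = 19, b = 340, c = 399, d = 1652.
OR = (19·1652)/(340·399) = 31388/135660 = 0.23137
Risk in exposed = 19/359 = 0.05292; risk in unexposed = 399/2051 = 0.19454; RR = 0.27205
OR/RR = 0.23137 / 0.27205 = 0.85047
The outcome is not rare, so the OR lies further from 1 than the RR.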